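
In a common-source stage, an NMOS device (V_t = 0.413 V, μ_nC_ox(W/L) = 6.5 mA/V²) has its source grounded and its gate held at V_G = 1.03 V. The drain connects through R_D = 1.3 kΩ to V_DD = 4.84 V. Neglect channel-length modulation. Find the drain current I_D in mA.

I_D = 1.24 mA

V_GS = V_G = 1.03 V, so V_ov = 1.03 − 0.413 = 0.617 V.
Assume saturation: I_D = ½ k_n V_ov² = 0.5 × 6.5 × 0.617² = 1.24 mA, giving V_DS = V_DD − I_D R_D = 4.84 − 1.24 × 1.3 = 3.23 V.
V_DS = 3.23 V ≥ V_ov = 0.617 V, confirming saturation.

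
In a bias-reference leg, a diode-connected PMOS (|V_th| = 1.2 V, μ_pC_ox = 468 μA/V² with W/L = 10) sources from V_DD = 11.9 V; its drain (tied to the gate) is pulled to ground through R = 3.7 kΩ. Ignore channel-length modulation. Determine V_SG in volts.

With gate tied to drain, V_SG = V_SD ≥ V_SG − |V_th|, so the device is in saturation.
k_p = μ_pC_ox · (W/L) = 4.68 mA/V².
KCL at the drain: ½ k_p (V_SG − |V_th|)² = (V_DD − V_SG)/R.
Let x = V_SG − 1.2. Then 8.66 x² + x − 10.7 = 0, giving x = 1.06 V (positive root), so V_SG = 2.26 V.
I_D = (V_DD − V_SG)/R = (11.9 − 2.26) / 3.7 = 2.61 mA.

V_SG = 2.26 V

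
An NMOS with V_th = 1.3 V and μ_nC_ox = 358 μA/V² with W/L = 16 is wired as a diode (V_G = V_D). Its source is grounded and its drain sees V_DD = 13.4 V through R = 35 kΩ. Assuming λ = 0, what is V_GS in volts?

V_GS = 1.64 V

With gate tied to drain, V_GS = V_DS ≥ V_GS − V_th, so the device is in saturation.
k_n = μ_nC_ox · (W/L) = 5.728 mA/V².
KCL at the drain: ½ k_n (V_GS − V_th)² = (V_DD − V_GS)/R.
Let x = V_GS − 1.3. Then 100 x² + x − 12.1 = 0, giving x = 0.342 V (positive root), so V_GS = 1.64 V.
I_D = (V_DD − V_GS)/R = (13.4 − 1.64) / 35 = 0.336 mA.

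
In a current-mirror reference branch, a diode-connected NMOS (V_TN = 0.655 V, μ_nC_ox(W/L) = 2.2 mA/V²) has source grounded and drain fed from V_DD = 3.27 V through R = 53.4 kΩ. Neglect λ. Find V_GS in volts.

V_GS = 0.858 V

With gate tied to drain, V_GS = V_DS ≥ V_GS − V_TN, so the device is in saturation.
KCL at the drain: ½ k_n (V_GS − V_TN)² = (V_DD − V_GS)/R.
Let x = V_GS − 0.655. Then 58.7 x² + x − 2.615 = 0, giving x = 0.203 V (positive root), so V_GS = 0.858 V.
I_D = (V_DD − V_GS)/R = (3.27 − 0.858) / 53.4 = 0.0452 mA.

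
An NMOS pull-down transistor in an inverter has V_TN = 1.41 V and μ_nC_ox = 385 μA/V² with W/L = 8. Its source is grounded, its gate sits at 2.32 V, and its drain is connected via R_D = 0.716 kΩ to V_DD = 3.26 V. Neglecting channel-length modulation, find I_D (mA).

I_D = 1.28 mA

V_GS = V_G = 2.32 V, so V_ov = 2.32 − 1.41 = 0.91 V.
k_n = μ_nC_ox · (W/L) = 3.08 mA/V².
Assume saturation: I_D = ½ k_n V_ov² = 0.5 × 3.08 × 0.91² = 1.28 mA, giving V_DS = V_DD − I_D R_D = 3.26 − 1.28 × 0.716 = 2.35 V.
V_DS = 2.35 V ≥ V_ov = 0.91 V, confirming saturation.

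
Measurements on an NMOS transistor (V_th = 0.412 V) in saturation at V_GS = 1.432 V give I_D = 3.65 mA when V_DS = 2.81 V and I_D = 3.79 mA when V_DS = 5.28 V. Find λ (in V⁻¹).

With V_GS fixed, I_D ∝ (1 + λ V_DS) in saturation, so I_D2/I_D1 = (1 + λ V_DS2)/(1 + λ V_DS1).
3.79/3.65 = 1.038 = (1 + 5.28 λ)/(1 + 2.81 λ).
Solving: λ (I_D1 V_DS2 − I_D2 V_DS1) = I_D2 − I_D1, so λ = (3.79 − 3.65) / (3.65 × 5.28 − 3.79 × 2.81) = 0.14 / 8.62 = 0.0162 V⁻¹.

λ = 0.0162 V⁻¹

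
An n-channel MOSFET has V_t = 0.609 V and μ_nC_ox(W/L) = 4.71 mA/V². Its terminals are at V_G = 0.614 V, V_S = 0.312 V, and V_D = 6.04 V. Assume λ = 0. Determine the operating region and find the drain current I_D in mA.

V_GS = V_G − V_S = 0.614 − 0.312 = 0.302 V; V_DS = V_D − V_S = 6.04 − 0.312 = 5.73 V.
V_GS = 0.302 V < V_t = 0.609 V, so the transistor is in cutoff.

Cutoff; I_D = 0 mA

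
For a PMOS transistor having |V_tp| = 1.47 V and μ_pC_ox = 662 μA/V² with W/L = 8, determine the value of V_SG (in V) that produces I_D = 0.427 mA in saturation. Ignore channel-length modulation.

k_p = μ_pC_ox · (W/L) = 5.296 mA/V².
In saturation I_D = ½ k_p (V_SG − |V_tp|)², so V_SG − |V_tp| = √(2 I_D / k_p) = √(2 × 0.427 / 5.296) = 0.402 V.
V_SG = 1.47 + 0.402 = 1.87 V.

V_SG = 1.87 V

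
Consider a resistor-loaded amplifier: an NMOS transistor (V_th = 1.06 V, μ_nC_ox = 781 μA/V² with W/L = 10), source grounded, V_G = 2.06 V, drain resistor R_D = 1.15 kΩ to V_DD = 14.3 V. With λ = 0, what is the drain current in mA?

V_GS = V_G = 2.06 V, so V_ov = 2.06 − 1.06 = 1 V.
k_n = μ_nC_ox · (W/L) = 7.81 mA/V².
Assume saturation: I_D = ½ k_n V_ov² = 0.5 × 7.81 × 1² = 3.9 mA, giving V_DS = V_DD − I_D R_D = 14.3 − 3.9 × 1.15 = 9.81 V.
V_DS = 9.81 V ≥ V_ov = 1 V, confirming saturation.

I_D = 3.90 mA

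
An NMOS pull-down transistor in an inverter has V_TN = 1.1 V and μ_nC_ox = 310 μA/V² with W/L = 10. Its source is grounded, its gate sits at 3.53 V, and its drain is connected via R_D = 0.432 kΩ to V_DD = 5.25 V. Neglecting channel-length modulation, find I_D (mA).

I_D = 8.27 mA

V_GS = V_G = 3.53 V, so V_ov = 3.53 − 1.1 = 2.43 V.
k_n = μ_nC_ox · (W/L) = 3.1 mA/V².
Assume saturation: I_D = ½ k_n V_ov² = 0.5 × 3.1 × 2.43² = 9.15 mA, giving V_DS = V_DD − I_D R_D = 5.25 − 9.15 × 0.432 = 1.3 V.
But 1.3 V < V_ov = 2.43 V, so the device is actually in triode.
In triode I_D = k_n[V_ov V_DS − ½ V_DS²] and I_D = (V_DD − V_DS)/R_D. Equating: 0.67 V_DS² − 4.254 V_DS + 5.25 = 0, giving V_DS = 1.68 V (the root below V_ov).
I_D = (5.25 − 1.68) / 0.432 = 8.27 mA.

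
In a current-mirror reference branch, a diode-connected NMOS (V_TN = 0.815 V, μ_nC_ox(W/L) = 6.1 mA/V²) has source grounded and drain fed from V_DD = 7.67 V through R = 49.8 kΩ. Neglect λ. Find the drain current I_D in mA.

I_D = 0.133 mA

With gate tied to drain, V_GS = V_DS ≥ V_GS − V_TN, so the device is in saturation.
KCL at the drain: ½ k_n (V_GS − V_TN)² = (V_DD − V_GS)/R.
Let x = V_GS − 0.815. Then 152 x² + x − 6.855 = 0, giving x = 0.209 V (positive root), so V_GS = 1.02 V.
I_D = (V_DD − V_GS)/R = (7.67 − 1.02) / 49.8 = 0.133 mA.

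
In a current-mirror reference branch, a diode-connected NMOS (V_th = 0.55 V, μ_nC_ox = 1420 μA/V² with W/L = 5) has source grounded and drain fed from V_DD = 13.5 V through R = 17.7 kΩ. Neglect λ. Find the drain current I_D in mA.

I_D = 0.706 mA

With gate tied to drain, V_GS = V_DS ≥ V_GS − V_th, so the device is in saturation.
k_n = μ_nC_ox · (W/L) = 7.1 mA/V².
KCL at the drain: ½ k_n (V_GS − V_th)² = (V_DD − V_GS)/R.
Let x = V_GS − 0.55. Then 62.8 x² + x − 12.95 = 0, giving x = 0.446 V (positive root), so V_GS = 0.996 V.
I_D = (V_DD − V_GS)/R = (13.5 − 0.996) / 17.7 = 0.706 mA.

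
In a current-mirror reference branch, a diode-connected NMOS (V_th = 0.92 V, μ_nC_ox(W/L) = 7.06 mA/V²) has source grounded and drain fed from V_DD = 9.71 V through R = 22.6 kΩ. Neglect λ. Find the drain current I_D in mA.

I_D = 0.375 mA

With gate tied to drain, V_GS = V_DS ≥ V_GS − V_th, so the device is in saturation.
KCL at the drain: ½ k_n (V_GS − V_th)² = (V_DD − V_GS)/R.
Let x = V_GS − 0.92. Then 79.8 x² + x − 8.79 = 0, giving x = 0.326 V (positive root), so V_GS = 1.25 V.
I_D = (V_DD − V_GS)/R = (9.71 − 1.25) / 22.6 = 0.375 mA.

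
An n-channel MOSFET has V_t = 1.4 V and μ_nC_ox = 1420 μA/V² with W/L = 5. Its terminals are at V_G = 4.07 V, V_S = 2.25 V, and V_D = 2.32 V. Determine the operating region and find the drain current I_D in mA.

V_GS = V_G − V_S = 4.07 − 2.25 = 1.82 V; V_DS = V_D − V_S = 2.32 − 2.25 = 0.07 V.
k_n = μ_nC_ox · (W/L) = 7.1 mA/V².
V_ov = V_GS − V_t = 1.82 − 1.4 = 0.42 V.
Since V_DS = 0.07 V < V_ov = 0.42 V, the device is in the triode region.
I_D = k_n [V_ov · V_DS − ½ V_DS²] = 7.1 × [0.42 × 0.07 − 0.5 × 0.07²] = 0.191 mA.

Triode; I_D = 0.191 mA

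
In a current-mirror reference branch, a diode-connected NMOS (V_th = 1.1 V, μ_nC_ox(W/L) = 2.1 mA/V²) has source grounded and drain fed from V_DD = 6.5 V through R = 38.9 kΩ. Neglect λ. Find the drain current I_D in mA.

With gate tied to drain, V_GS = V_DS ≥ V_GS − V_th, so the device is in saturation.
KCL at the drain: ½ k_n (V_GS − V_th)² = (V_DD − V_GS)/R.
Let x = V_GS − 1.1. Then 40.8 x² + x − 5.4 = 0, giving x = 0.352 V (positive root), so V_GS = 1.45 V.
I_D = (V_DD − V_GS)/R = (6.5 − 1.45) / 38.9 = 0.13 mA.

I_D = 0.130 mA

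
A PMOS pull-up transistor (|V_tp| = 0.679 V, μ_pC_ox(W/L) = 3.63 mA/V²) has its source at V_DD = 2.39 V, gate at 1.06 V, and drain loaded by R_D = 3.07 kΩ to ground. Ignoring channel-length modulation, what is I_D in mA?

V_SG = V_DD − V_G = 2.39 − 1.06 = 1.33 V, so V_ov = 1.33 − 0.679 = 0.651 V.
Assume saturation: I_D = ½ k_p V_ov² = 0.5 × 3.63 × 0.651² = 0.769 mA, giving V_SD = V_DD − I_D R_D = 2.39 − 0.769 × 3.07 = 0.0286 V.
But 0.0286 V < V_ov = 0.651 V, so the device is actually in triode.
In triode I_D = k_p[V_ov V_SD − ½ V_SD²] and I_D = (V_DD − V_SD)/R_D. Equating: 5.57 V_SD² − 8.255 V_SD + 2.39 = 0, giving V_SD = 0.395 V (the root below V_ov).
I_D = (2.39 − 0.395) / 3.07 = 0.65 mA.

I_D = 0.650 mA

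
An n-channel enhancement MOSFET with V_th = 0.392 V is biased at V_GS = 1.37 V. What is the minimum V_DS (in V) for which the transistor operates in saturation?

V_DS,sat = 0.978 V

The boundary between triode and saturation is V_DS = V_GS − V_th = V_ov.
V_ov = 1.37 − 0.392 = 0.978 V.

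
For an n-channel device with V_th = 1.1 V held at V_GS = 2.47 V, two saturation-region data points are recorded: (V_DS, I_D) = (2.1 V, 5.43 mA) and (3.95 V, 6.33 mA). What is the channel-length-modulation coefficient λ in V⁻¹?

λ = 0.110 V⁻¹

With V_GS fixed, I_D ∝ (1 + λ V_DS) in saturation, so I_D2/I_D1 = (1 + λ V_DS2)/(1 + λ V_DS1).
6.33/5.43 = 1.166 = (1 + 3.95 λ)/(1 + 2.1 λ).
Solving: λ (I_D1 V_DS2 − I_D2 V_DS1) = I_D2 − I_D1, so λ = (6.33 − 5.43) / (5.43 × 3.95 − 6.33 × 2.1) = 0.9 / 8.16 = 0.11 V⁻¹.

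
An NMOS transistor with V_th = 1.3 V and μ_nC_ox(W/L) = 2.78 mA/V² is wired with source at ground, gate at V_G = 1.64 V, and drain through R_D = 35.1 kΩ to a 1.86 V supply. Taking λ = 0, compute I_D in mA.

I_D = 0.0513 mA

V_GS = V_G = 1.64 V, so V_ov = 1.64 − 1.3 = 0.34 V.
Assume saturation: I_D = ½ k_n V_ov² = 0.5 × 2.78 × 0.34² = 0.161 mA, giving V_DS = V_DD − I_D R_D = 1.86 − 0.161 × 35.1 = -3.78 V.
But -3.78 V < V_ov = 0.34 V, so the device is actually in triode.
In triode I_D = k_n[V_ov V_DS − ½ V_DS²] and I_D = (V_DD − V_DS)/R_D. Equating: 48.8 V_DS² − 34.18 V_DS + 1.86 = 0, giving V_DS = 0.0595 V (the root below V_ov).
I_D = (1.86 − 0.0595) / 35.1 = 0.0513 mA.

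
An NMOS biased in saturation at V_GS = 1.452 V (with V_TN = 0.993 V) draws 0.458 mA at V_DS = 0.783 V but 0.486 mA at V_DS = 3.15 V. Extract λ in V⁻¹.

With V_GS fixed, I_D ∝ (1 + λ V_DS) in saturation, so I_D2/I_D1 = (1 + λ V_DS2)/(1 + λ V_DS1).
0.486/0.458 = 1.061 = (1 + 3.15 λ)/(1 + 0.783 λ).
Solving: λ (I_D1 V_DS2 − I_D2 V_DS1) = I_D2 − I_D1, so λ = (0.486 − 0.458) / (0.458 × 3.15 − 0.486 × 0.783) = 0.028 / 1.06 = 0.0264 V⁻¹.

λ = 0.0264 V⁻¹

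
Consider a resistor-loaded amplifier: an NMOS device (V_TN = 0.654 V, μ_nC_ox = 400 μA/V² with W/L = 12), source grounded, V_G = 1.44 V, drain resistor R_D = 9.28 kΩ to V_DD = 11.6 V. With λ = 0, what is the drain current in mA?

V_GS = V_G = 1.44 V, so V_ov = 1.44 − 0.654 = 0.786 V.
k_n = μ_nC_ox · (W/L) = 4.8 mA/V².
Assume saturation: I_D = ½ k_n V_ov² = 0.5 × 4.8 × 0.786² = 1.48 mA, giving V_DS = V_DD − I_D R_D = 11.6 − 1.48 × 9.28 = -2.16 V.
But -2.16 V < V_ov = 0.786 V, so the device is actually in triode.
In triode I_D = k_n[V_ov V_DS − ½ V_DS²] and I_D = (V_DD − V_DS)/R_D. Equating: 22.3 V_DS² − 36.01 V_DS + 11.6 = 0, giving V_DS = 0.444 V (the root below V_ov).
I_D = (11.6 − 0.444) / 9.28 = 1.2 mA.

I_D = 1.20 mA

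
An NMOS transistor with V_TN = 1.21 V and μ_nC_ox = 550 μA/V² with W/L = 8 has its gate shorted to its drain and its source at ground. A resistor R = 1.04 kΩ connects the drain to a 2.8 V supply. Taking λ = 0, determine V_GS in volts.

V_GS = 1.85 V

With gate tied to drain, V_GS = V_DS ≥ V_GS − V_TN, so the device is in saturation.
k_n = μ_nC_ox · (W/L) = 4.4 mA/V².
KCL at the drain: ½ k_n (V_GS − V_TN)² = (V_DD − V_GS)/R.
Let x = V_GS − 1.21. Then 2.29 x² + x − 1.59 = 0, giving x = 0.643 V (positive root), so V_GS = 1.85 V.
I_D = (V_DD − V_GS)/R = (2.8 − 1.85) / 1.04 = 0.91 mA.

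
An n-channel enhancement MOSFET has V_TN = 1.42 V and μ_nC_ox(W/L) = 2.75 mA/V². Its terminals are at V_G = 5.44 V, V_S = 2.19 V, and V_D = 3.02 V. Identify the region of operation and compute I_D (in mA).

Triode; I_D = 3.23 mA

V_GS = V_G − V_S = 5.44 − 2.19 = 3.25 V; V_DS = V_D − V_S = 3.02 − 2.19 = 0.83 V.
V_ov = V_GS − V_TN = 3.25 − 1.42 = 1.83 V.
Since V_DS = 0.83 V < V_ov = 1.83 V, the device is in the triode region.
I_D = k_n [V_ov · V_DS − ½ V_DS²] = 2.75 × [1.83 × 0.83 − 0.5 × 0.83²] = 3.23 mA.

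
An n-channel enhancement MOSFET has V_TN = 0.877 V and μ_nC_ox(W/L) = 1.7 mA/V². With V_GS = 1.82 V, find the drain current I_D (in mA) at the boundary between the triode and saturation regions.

I_D = 0.756 mA

At the boundary V_DS = V_ov = V_GS − V_TN = 1.82 − 0.877 = 0.943 V.
I_D = ½ k_n V_ov² = 0.5 × 1.7 × 0.943² = 0.756 mA.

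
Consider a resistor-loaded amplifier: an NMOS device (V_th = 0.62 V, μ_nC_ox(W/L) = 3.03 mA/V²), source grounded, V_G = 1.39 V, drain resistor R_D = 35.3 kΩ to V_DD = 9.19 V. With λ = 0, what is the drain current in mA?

V_GS = V_G = 1.39 V, so V_ov = 1.39 − 0.62 = 0.77 V.
Assume saturation: I_D = ½ k_n V_ov² = 0.5 × 3.03 × 0.77² = 0.898 mA, giving V_DS = V_DD − I_D R_D = 9.19 − 0.898 × 35.3 = -22.5 V.
But -22.5 V < V_ov = 0.77 V, so the device is actually in triode.
In triode I_D = k_n[V_ov V_DS − ½ V_DS²] and I_D = (V_DD − V_DS)/R_D. Equating: 53.5 V_DS² − 83.36 V_DS + 9.19 = 0, giving V_DS = 0.119 V (the root below V_ov).
I_D = (9.19 − 0.119) / 35.3 = 0.257 mA.

I_D = 0.257 mA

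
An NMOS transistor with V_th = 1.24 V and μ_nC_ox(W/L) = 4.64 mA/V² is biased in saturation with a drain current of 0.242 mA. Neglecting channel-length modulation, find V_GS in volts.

In saturation I_D = ½ k_n (V_GS − V_th)², so V_GS − V_th = √(2 I_D / k_n) = √(2 × 0.242 / 4.64) = 0.323 V.
V_GS = 1.24 + 0.323 = 1.56 V.

V_GS = 1.56 V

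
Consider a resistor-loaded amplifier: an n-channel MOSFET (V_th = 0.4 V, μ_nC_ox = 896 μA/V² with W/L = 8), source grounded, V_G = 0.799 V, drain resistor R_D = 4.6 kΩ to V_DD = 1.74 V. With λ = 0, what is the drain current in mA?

I_D = 0.346 mA

V_GS = V_G = 0.799 V, so V_ov = 0.799 − 0.4 = 0.399 V.
k_n = μ_nC_ox · (W/L) = 7.168 mA/V².
Assume saturation: I_D = ½ k_n V_ov² = 0.5 × 7.168 × 0.399² = 0.571 mA, giving V_DS = V_DD − I_D R_D = 1.74 − 0.571 × 4.6 = -0.885 V.
But -0.885 V < V_ov = 0.399 V, so the device is actually in triode.
In triode I_D = k_n[V_ov V_DS − ½ V_DS²] and I_D = (V_DD − V_DS)/R_D. Equating: 16.5 V_DS² − 14.16 V_DS + 1.74 = 0, giving V_DS = 0.149 V (the root below V_ov).
I_D = (1.74 − 0.149) / 4.6 = 0.346 mA.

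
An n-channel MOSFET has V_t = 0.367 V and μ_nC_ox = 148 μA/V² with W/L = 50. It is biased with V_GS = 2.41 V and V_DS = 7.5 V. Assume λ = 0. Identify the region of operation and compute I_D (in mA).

k_n = μ_nC_ox · (W/L) = 7.4 mA/V².
V_ov = V_GS − V_t = 2.41 − 0.367 = 2.04 V.
Since V_DS = 7.5 V ≥ V_ov = 2.04 V, the device is in saturation.
I_D = ½ k_n V_ov² = 0.5 × 7.4 × 2.04² = 15.4 mA.

Saturation; I_D = 15.4 mA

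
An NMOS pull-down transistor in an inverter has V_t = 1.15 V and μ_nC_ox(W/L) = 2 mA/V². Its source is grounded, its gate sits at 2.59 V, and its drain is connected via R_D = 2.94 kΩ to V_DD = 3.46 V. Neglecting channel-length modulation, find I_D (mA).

I_D = 1.03 mA

V_GS = V_G = 2.59 V, so V_ov = 2.59 − 1.15 = 1.44 V.
Assume saturation: I_D = ½ k_n V_ov² = 0.5 × 2 × 1.44² = 2.07 mA, giving V_DS = V_DD − I_D R_D = 3.46 − 2.07 × 2.94 = -2.64 V.
But -2.64 V < V_ov = 1.44 V, so the device is actually in triode.
In triode I_D = k_n[V_ov V_DS − ½ V_DS²] and I_D = (V_DD − V_DS)/R_D. Equating: 2.94 V_DS² − 9.467 V_DS + 3.46 = 0, giving V_DS = 0.42 V (the root below V_ov).
I_D = (3.46 − 0.42) / 2.94 = 1.03 mA.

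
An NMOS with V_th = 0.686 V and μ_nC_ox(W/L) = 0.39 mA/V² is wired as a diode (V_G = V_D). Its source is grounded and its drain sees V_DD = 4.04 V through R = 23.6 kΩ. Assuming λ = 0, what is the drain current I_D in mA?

With gate tied to drain, V_GS = V_DS ≥ V_GS − V_th, so the device is in saturation.
KCL at the drain: ½ k_n (V_GS − V_th)² = (V_DD − V_GS)/R.
Let x = V_GS − 0.686. Then 4.6 x² + x − 3.354 = 0, giving x = 0.752 V (positive root), so V_GS = 1.44 V.
I_D = (V_DD − V_GS)/R = (4.04 − 1.44) / 23.6 = 0.11 mA.

I_D = 0.110 mA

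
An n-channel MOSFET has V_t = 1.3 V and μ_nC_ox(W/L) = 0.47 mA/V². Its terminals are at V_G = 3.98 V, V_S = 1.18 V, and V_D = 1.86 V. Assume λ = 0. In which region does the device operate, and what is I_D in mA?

Triode; I_D = 0.371 mA

V_GS = V_G − V_S = 3.98 − 1.18 = 2.8 V; V_DS = V_D − V_S = 1.86 − 1.18 = 0.68 V.
V_ov = V_GS − V_t = 2.8 − 1.3 = 1.5 V.
Since V_DS = 0.68 V < V_ov = 1.5 V, the device is in the triode region.
I_D = k_n [V_ov · V_DS − ½ V_DS²] = 0.47 × [1.5 × 0.68 − 0.5 × 0.68²] = 0.371 mA.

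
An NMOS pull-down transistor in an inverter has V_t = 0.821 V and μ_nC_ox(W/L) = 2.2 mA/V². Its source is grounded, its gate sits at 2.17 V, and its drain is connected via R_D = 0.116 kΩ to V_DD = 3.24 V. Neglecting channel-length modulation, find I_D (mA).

I_D = 2.00 mA

V_GS = V_G = 2.17 V, so V_ov = 2.17 − 0.821 = 1.35 V.
Assume saturation: I_D = ½ k_n V_ov² = 0.5 × 2.2 × 1.35² = 2 mA, giving V_DS = V_DD − I_D R_D = 3.24 − 2 × 0.116 = 3.01 V.
V_DS = 3.01 V ≥ V_ov = 1.35 V, confirming saturation.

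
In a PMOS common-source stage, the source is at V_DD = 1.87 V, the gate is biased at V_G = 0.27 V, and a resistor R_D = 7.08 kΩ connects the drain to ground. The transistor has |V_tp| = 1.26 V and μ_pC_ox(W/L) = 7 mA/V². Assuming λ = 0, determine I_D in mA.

I_D = 0.246 mA

V_SG = V_DD − V_G = 1.87 − 0.27 = 1.6 V, so V_ov = 1.6 − 1.26 = 0.34 V.
Assume saturation: I_D = ½ k_p V_ov² = 0.5 × 7 × 0.34² = 0.405 mA, giving V_SD = V_DD − I_D R_D = 1.87 − 0.405 × 7.08 = -0.995 V.
But -0.995 V < V_ov = 0.34 V, so the device is actually in triode.
In triode I_D = k_p[V_ov V_SD − ½ V_SD²] and I_D = (V_DD − V_SD)/R_D. Equating: 24.8 V_SD² − 17.85 V_SD + 1.87 = 0, giving V_SD = 0.127 V (the root below V_ov).
I_D = (1.87 − 0.127) / 7.08 = 0.246 mA.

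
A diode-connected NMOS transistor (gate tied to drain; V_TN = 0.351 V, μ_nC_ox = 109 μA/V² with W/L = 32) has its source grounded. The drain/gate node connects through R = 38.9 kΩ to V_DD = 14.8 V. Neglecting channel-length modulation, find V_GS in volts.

With gate tied to drain, V_GS = V_DS ≥ V_GS − V_TN, so the device is in saturation.
k_n = μ_nC_ox · (W/L) = 3.488 mA/V².
KCL at the drain: ½ k_n (V_GS − V_TN)² = (V_DD − V_GS)/R.
Let x = V_GS − 0.351. Then 67.8 x² + x − 14.45 = 0, giving x = 0.454 V (positive root), so V_GS = 0.805 V.
I_D = (V_DD − V_GS)/R = (14.8 − 0.805) / 38.9 = 0.36 mA.

V_GS = 0.805 V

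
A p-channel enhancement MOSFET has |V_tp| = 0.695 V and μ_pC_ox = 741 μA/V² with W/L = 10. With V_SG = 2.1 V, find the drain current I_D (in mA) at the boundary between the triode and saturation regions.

At the boundary V_SD = V_ov = V_SG − |V_tp| = 2.1 − 0.695 = 1.41 V.
k_p = μ_pC_ox · (W/L) = 7.41 mA/V².
I_D = ½ k_p V_ov² = 0.5 × 7.41 × 1.41² = 7.31 mA.

I_D = 7.31 mA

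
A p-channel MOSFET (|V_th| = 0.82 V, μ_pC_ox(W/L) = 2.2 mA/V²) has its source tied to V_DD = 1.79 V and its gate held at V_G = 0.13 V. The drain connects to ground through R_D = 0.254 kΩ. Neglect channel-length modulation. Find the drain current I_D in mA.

V_SG = V_DD − V_G = 1.79 − 0.13 = 1.66 V, so V_ov = 1.66 − 0.82 = 0.84 V.
Assume saturation: I_D = ½ k_p V_ov² = 0.5 × 2.2 × 0.84² = 0.776 mA, giving V_SD = V_DD − I_D R_D = 1.79 − 0.776 × 0.254 = 1.59 V.
V_SD = 1.59 V ≥ V_ov = 0.84 V, confirming saturation.

I_D = 0.776 mA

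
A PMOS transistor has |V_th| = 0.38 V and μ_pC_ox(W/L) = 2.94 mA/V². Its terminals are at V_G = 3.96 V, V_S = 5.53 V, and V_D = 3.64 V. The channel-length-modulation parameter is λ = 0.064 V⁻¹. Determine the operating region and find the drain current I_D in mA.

V_SG = V_S − V_G = 5.53 − 3.96 = 1.57 V; V_SD = V_S − V_D = 5.53 − 3.64 = 1.89 V.
V_ov = V_SG − |V_th| = 1.57 − 0.38 = 1.19 V.
Since V_SD = 1.89 V ≥ V_ov = 1.19 V, the device is in saturation.
I_D = ½ k_p V_ov² (1 + λ V_SD) = 0.5 × 2.94 × 1.19² × (1 + 0.064 × 1.89) = 2.33 mA.

Saturation; I_D = 2.33 mA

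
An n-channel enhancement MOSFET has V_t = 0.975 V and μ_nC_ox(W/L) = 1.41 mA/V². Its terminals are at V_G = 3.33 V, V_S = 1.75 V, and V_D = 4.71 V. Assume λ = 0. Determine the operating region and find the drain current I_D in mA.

V_GS = V_G − V_S = 3.33 − 1.75 = 1.58 V; V_DS = V_D − V_S = 4.71 − 1.75 = 2.96 V.
V_ov = V_GS − V_t = 1.58 − 0.975 = 0.605 V.
Since V_DS = 2.96 V ≥ V_ov = 0.605 V, the device is in saturation.
I_D = ½ k_n V_ov² = 0.5 × 1.41 × 0.605² = 0.258 mA.

Saturation; I_D = 0.258 mA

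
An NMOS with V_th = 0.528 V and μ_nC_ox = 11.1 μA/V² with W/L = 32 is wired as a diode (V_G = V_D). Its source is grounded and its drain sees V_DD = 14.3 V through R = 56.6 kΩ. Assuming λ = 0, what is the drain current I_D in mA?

I_D = 0.224 mA

With gate tied to drain, V_GS = V_DS ≥ V_GS − V_th, so the device is in saturation.
k_n = μ_nC_ox · (W/L) = 0.3552 mA/V².
KCL at the drain: ½ k_n (V_GS − V_th)² = (V_DD − V_GS)/R.
Let x = V_GS − 0.528. Then 10.1 x² + x − 13.77 = 0, giving x = 1.12 V (positive root), so V_GS = 1.65 V.
I_D = (V_DD − V_GS)/R = (14.3 − 1.65) / 56.6 = 0.224 mA.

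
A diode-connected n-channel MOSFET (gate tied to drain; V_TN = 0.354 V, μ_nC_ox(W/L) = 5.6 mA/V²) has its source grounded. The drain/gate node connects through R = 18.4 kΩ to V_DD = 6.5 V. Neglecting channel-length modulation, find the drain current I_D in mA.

I_D = 0.316 mA

With gate tied to drain, V_GS = V_DS ≥ V_GS − V_TN, so the device is in saturation.
KCL at the drain: ½ k_n (V_GS − V_TN)² = (V_DD − V_GS)/R.
Let x = V_GS − 0.354. Then 51.5 x² + x − 6.146 = 0, giving x = 0.336 V (positive root), so V_GS = 0.69 V.
I_D = (V_DD − V_GS)/R = (6.5 − 0.69) / 18.4 = 0.316 mA.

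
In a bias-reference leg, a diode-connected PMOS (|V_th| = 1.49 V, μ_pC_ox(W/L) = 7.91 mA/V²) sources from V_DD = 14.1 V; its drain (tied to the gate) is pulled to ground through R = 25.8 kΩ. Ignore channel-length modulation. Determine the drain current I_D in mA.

With gate tied to drain, V_SG = V_SD ≥ V_SG − |V_th|, so the device is in saturation.
KCL at the drain: ½ k_p (V_SG − |V_th|)² = (V_DD − V_SG)/R.
Let x = V_SG − 1.49. Then 102 x² + x − 12.61 = 0, giving x = 0.347 V (positive root), so V_SG = 1.84 V.
I_D = (V_DD − V_SG)/R = (14.1 − 1.84) / 25.8 = 0.475 mA.

I_D = 0.475 mA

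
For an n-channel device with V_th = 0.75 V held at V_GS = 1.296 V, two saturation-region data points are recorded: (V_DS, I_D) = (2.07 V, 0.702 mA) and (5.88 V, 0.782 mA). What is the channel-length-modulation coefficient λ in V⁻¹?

λ = 0.0319 V⁻¹

With V_GS fixed, I_D ∝ (1 + λ V_DS) in saturation, so I_D2/I_D1 = (1 + λ V_DS2)/(1 + λ V_DS1).
0.782/0.702 = 1.114 = (1 + 5.88 λ)/(1 + 2.07 λ).
Solving: λ (I_D1 V_DS2 − I_D2 V_DS1) = I_D2 − I_D1, so λ = (0.782 − 0.702) / (0.702 × 5.88 − 0.782 × 2.07) = 0.08 / 2.51 = 0.0319 V⁻¹.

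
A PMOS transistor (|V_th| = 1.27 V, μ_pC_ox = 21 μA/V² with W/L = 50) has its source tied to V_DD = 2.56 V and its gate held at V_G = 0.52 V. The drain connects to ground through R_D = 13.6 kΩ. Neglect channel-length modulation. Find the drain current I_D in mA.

I_D = 0.170 mA

V_SG = V_DD − V_G = 2.56 − 0.52 = 2.04 V, so V_ov = 2.04 − 1.27 = 0.77 V.
k_p = μ_pC_ox · (W/L) = 1.05 mA/V².
Assume saturation: I_D = ½ k_p V_ov² = 0.5 × 1.05 × 0.77² = 0.311 mA, giving V_SD = V_DD − I_D R_D = 2.56 − 0.311 × 13.6 = -1.67 V.
But -1.67 V < V_ov = 0.77 V, so the device is actually in triode.
In triode I_D = k_p[V_ov V_SD − ½ V_SD²] and I_D = (V_DD − V_SD)/R_D. Equating: 7.14 V_SD² − 12 V_SD + 2.56 = 0, giving V_SD = 0.251 V (the root below V_ov).
I_D = (2.56 − 0.251) / 13.6 = 0.17 mA.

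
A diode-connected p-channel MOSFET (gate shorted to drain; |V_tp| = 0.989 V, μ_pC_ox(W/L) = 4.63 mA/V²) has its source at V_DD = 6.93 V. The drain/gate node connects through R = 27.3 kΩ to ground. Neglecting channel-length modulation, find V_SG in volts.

V_SG = 1.29 V

With gate tied to drain, V_SG = V_SD ≥ V_SG − |V_tp|, so the device is in saturation.
KCL at the drain: ½ k_p (V_SG − |V_tp|)² = (V_DD − V_SG)/R.
Let x = V_SG − 0.989. Then 63.2 x² + x − 5.941 = 0, giving x = 0.299 V (positive root), so V_SG = 1.29 V.
I_D = (V_DD − V_SG)/R = (6.93 − 1.29) / 27.3 = 0.207 mA.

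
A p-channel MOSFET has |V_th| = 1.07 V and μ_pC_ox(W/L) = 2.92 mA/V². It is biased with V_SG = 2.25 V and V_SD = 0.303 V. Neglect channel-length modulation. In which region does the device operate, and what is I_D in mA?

V_ov = V_SG − |V_th| = 2.25 − 1.07 = 1.18 V.
Since V_SD = 0.303 V < V_ov = 1.18 V, the device is in the triode region.
I_D = k_p [V_ov · V_SD − ½ V_SD²] = 2.92 × [1.18 × 0.303 − 0.5 × 0.303²] = 0.91 mA.

Triode; I_D = 0.910 mA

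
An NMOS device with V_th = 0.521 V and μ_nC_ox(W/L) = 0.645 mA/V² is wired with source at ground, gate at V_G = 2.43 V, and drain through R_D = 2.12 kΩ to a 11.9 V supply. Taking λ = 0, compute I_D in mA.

I_D = 1.18 mA

V_GS = V_G = 2.43 V, so V_ov = 2.43 − 0.521 = 1.91 V.
Assume saturation: I_D = ½ k_n V_ov² = 0.5 × 0.645 × 1.91² = 1.18 mA, giving V_DS = V_DD − I_D R_D = 11.9 − 1.18 × 2.12 = 9.41 V.
V_DS = 9.41 V ≥ V_ov = 1.91 V, confirming saturation.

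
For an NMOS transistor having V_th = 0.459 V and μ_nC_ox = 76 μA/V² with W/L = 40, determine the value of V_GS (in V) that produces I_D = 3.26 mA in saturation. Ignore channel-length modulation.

k_n = μ_nC_ox · (W/L) = 3.04 mA/V².
In saturation I_D = ½ k_n (V_GS − V_th)², so V_GS − V_th = √(2 I_D / k_n) = √(2 × 3.26 / 3.04) = 1.46 V.
V_GS = 0.459 + 1.46 = 1.92 V.

V_GS = 1.92 V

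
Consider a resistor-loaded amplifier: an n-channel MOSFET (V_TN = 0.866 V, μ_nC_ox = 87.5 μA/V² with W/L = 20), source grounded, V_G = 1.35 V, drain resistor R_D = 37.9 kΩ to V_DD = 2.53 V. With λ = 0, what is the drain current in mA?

V_GS = V_G = 1.35 V, so V_ov = 1.35 − 0.866 = 0.484 V.
k_n = μ_nC_ox · (W/L) = 1.75 mA/V².
Assume saturation: I_D = ½ k_n V_ov² = 0.5 × 1.75 × 0.484² = 0.205 mA, giving V_DS = V_DD − I_D R_D = 2.53 − 0.205 × 37.9 = -5.24 V.
But -5.24 V < V_ov = 0.484 V, so the device is actually in triode.
In triode I_D = k_n[V_ov V_DS − ½ V_DS²] and I_D = (V_DD − V_DS)/R_D. Equating: 33.2 V_DS² − 33.1 V_DS + 2.53 = 0, giving V_DS = 0.0834 V (the root below V_ov).
I_D = (2.53 − 0.0834) / 37.9 = 0.0646 mA.

I_D = 0.0646 mA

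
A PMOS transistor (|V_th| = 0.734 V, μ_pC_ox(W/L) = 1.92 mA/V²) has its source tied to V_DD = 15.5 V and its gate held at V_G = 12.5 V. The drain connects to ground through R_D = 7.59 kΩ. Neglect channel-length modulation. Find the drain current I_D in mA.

I_D = 1.97 mA

V_SG = V_DD − V_G = 15.5 − 12.5 = 3 V, so V_ov = 3 − 0.734 = 2.27 V.
Assume saturation: I_D = ½ k_p V_ov² = 0.5 × 1.92 × 2.27² = 4.93 mA, giving V_SD = V_DD − I_D R_D = 15.5 − 4.93 × 7.59 = -21.9 V.
But -21.9 V < V_ov = 2.27 V, so the device is actually in triode.
In triode I_D = k_p[V_ov V_SD − ½ V_SD²] and I_D = (V_DD − V_SD)/R_D. Equating: 7.29 V_SD² − 34.02 V_SD + 15.5 = 0, giving V_SD = 0.512 V (the root below V_ov).
I_D = (15.5 − 0.512) / 7.59 = 1.97 mA.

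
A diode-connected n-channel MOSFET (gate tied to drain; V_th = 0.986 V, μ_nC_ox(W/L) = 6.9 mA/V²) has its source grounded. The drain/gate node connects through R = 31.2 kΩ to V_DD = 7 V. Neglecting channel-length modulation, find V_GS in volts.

V_GS = 1.22 V

With gate tied to drain, V_GS = V_DS ≥ V_GS − V_th, so the device is in saturation.
KCL at the drain: ½ k_n (V_GS − V_th)² = (V_DD − V_GS)/R.
Let x = V_GS − 0.986. Then 108 x² + x − 6.014 = 0, giving x = 0.232 V (positive root), so V_GS = 1.22 V.
I_D = (V_DD − V_GS)/R = (7 − 1.22) / 31.2 = 0.185 mA.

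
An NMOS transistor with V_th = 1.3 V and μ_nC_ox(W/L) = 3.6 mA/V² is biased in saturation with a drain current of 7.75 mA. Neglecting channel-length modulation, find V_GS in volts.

In saturation I_D = ½ k_n (V_GS − V_th)², so V_GS − V_th = √(2 I_D / k_n) = √(2 × 7.75 / 3.6) = 2.07 V.
V_GS = 1.3 + 2.07 = 3.37 V.

V_GS = 3.37 V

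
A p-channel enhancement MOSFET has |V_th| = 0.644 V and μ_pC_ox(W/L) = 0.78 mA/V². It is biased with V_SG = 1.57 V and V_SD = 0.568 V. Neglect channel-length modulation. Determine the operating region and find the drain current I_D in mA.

V_ov = V_SG − |V_th| = 1.57 − 0.644 = 0.926 V.
Since V_SD = 0.568 V < V_ov = 0.926 V, the device is in the triode region.
I_D = k_p [V_ov · V_SD − ½ V_SD²] = 0.78 × [0.926 × 0.568 − 0.5 × 0.568²] = 0.284 mA.

Triode; I_D = 0.284 mA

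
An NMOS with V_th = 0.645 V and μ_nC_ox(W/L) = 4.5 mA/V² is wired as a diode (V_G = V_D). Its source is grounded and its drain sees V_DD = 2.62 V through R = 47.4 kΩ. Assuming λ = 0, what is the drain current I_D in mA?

With gate tied to drain, V_GS = V_DS ≥ V_GS − V_th, so the device is in saturation.
KCL at the drain: ½ k_n (V_GS − V_th)² = (V_DD − V_GS)/R.
Let x = V_GS − 0.645. Then 107 x² + x − 1.975 = 0, giving x = 0.131 V (positive root), so V_GS = 0.776 V.
I_D = (V_DD − V_GS)/R = (2.62 − 0.776) / 47.4 = 0.0389 mA.

I_D = 0.0389 mA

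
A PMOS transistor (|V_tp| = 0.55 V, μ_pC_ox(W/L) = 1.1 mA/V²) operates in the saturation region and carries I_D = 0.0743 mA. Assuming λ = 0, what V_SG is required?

V_SG = 0.918 V

In saturation I_D = ½ k_p (V_SG − |V_tp|)², so V_SG − |V_tp| = √(2 I_D / k_p) = √(2 × 0.0743 / 1.1) = 0.368 V.
V_SG = 0.55 + 0.368 = 0.918 V.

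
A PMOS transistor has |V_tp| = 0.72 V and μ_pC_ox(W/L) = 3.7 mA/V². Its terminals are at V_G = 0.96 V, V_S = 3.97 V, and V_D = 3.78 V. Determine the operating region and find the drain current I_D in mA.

Triode; I_D = 1.54 mA

V_SG = V_S − V_G = 3.97 − 0.96 = 3.01 V; V_SD = V_S − V_D = 3.97 − 3.78 = 0.19 V.
V_ov = V_SG − |V_tp| = 3.01 − 0.72 = 2.29 V.
Since V_SD = 0.19 V < V_ov = 2.29 V, the device is in the triode region.
I_D = k_p [V_ov · V_SD − ½ V_SD²] = 3.7 × [2.29 × 0.19 − 0.5 × 0.19²] = 1.54 mA.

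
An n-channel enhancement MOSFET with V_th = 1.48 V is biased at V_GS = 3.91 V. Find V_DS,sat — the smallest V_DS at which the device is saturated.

V_DS,sat = 2.43 V

The boundary between triode and saturation is V_DS = V_GS − V_th = V_ov.
V_ov = 3.91 − 1.48 = 2.43 V.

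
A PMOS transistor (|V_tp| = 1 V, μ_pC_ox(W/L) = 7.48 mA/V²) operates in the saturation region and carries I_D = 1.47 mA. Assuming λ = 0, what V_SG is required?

In saturation I_D = ½ k_p (V_SG − |V_tp|)², so V_SG − |V_tp| = √(2 I_D / k_p) = √(2 × 1.47 / 7.48) = 0.627 V.
V_SG = 1 + 0.627 = 1.63 V.

V_SG = 1.63 V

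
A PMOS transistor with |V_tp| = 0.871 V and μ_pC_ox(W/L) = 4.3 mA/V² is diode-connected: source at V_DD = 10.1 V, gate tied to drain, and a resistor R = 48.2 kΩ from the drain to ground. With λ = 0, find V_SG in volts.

With gate tied to drain, V_SG = V_SD ≥ V_SG − |V_tp|, so the device is in saturation.
KCL at the drain: ½ k_p (V_SG − |V_tp|)² = (V_DD − V_SG)/R.
Let x = V_SG − 0.871. Then 104 x² + x − 9.229 = 0, giving x = 0.294 V (positive root), so V_SG = 1.16 V.
I_D = (V_DD − V_SG)/R = (10.1 − 1.16) / 48.2 = 0.185 mA.

V_SG = 1.16 V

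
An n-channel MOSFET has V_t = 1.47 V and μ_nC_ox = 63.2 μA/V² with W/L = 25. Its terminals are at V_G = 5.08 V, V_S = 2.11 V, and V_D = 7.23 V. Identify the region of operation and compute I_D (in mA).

Saturation; I_D = 1.78 mA

V_GS = V_G − V_S = 5.08 − 2.11 = 2.97 V; V_DS = V_D − V_S = 7.23 − 2.11 = 5.12 V.
k_n = μ_nC_ox · (W/L) = 1.58 mA/V².
V_ov = V_GS − V_t = 2.97 − 1.47 = 1.5 V.
Since V_DS = 5.12 V ≥ V_ov = 1.5 V, the device is in saturation.
I_D = ½ k_n V_ov² = 0.5 × 1.58 × 1.5² = 1.78 mA.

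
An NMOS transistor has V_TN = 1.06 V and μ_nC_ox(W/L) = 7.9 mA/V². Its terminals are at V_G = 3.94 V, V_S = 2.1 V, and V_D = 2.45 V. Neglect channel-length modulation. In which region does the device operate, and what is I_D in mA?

V_GS = V_G − V_S = 3.94 − 2.1 = 1.84 V; V_DS = V_D − V_S = 2.45 − 2.1 = 0.35 V.
V_ov = V_GS − V_TN = 1.84 − 1.06 = 0.78 V.
Since V_DS = 0.35 V < V_ov = 0.78 V, the device is in the triode region.
I_D = k_n [V_ov · V_DS − ½ V_DS²] = 7.9 × [0.78 × 0.35 − 0.5 × 0.35²] = 1.67 mA.

Triode; I_D = 1.67 mA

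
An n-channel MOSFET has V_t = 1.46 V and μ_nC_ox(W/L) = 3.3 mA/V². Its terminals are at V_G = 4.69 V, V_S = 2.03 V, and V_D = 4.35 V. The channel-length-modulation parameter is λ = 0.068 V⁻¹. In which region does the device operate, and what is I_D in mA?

Saturation; I_D = 2.75 mA

V_GS = V_G − V_S = 4.69 − 2.03 = 2.66 V; V_DS = V_D − V_S = 4.35 − 2.03 = 2.32 V.
V_ov = V_GS − V_t = 2.66 − 1.46 = 1.2 V.
Since V_DS = 2.32 V ≥ V_ov = 1.2 V, the device is in saturation.
I_D = ½ k_n V_ov² (1 + λ V_DS) = 0.5 × 3.3 × 1.2² × (1 + 0.068 × 2.32) = 2.75 mA.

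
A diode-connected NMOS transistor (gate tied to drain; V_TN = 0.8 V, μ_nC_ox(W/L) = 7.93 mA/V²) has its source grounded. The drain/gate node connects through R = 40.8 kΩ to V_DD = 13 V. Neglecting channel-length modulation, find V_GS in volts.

With gate tied to drain, V_GS = V_DS ≥ V_GS − V_TN, so the device is in saturation.
KCL at the drain: ½ k_n (V_GS − V_TN)² = (V_DD − V_GS)/R.
Let x = V_GS − 0.8. Then 162 x² + x − 12.2 = 0, giving x = 0.272 V (positive root), so V_GS = 1.07 V.
I_D = (V_DD − V_GS)/R = (13 − 1.07) / 40.8 = 0.292 mA.

V_GS = 1.07 V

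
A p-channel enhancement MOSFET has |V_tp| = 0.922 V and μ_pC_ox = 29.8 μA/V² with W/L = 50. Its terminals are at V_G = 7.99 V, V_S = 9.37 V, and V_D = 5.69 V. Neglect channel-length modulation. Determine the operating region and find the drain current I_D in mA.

Saturation; I_D = 0.156 mA

V_SG = V_S − V_G = 9.37 − 7.99 = 1.38 V; V_SD = V_S − V_D = 9.37 − 5.69 = 3.68 V.
k_p = μ_pC_ox · (W/L) = 1.49 mA/V².
V_ov = V_SG − |V_tp| = 1.38 − 0.922 = 0.458 V.
Since V_SD = 3.68 V ≥ V_ov = 0.458 V, the device is in saturation.
I_D = ½ k_p V_ov² = 0.5 × 1.49 × 0.458² = 0.156 mA.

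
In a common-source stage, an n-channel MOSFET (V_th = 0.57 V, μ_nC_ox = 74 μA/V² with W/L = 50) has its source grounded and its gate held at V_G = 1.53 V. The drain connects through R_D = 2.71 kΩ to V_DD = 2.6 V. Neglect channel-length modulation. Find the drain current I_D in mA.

V_GS = V_G = 1.53 V, so V_ov = 1.53 − 0.57 = 0.96 V.
k_n = μ_nC_ox · (W/L) = 3.7 mA/V².
Assume saturation: I_D = ½ k_n V_ov² = 0.5 × 3.7 × 0.96² = 1.7 mA, giving V_DS = V_DD − I_D R_D = 2.6 − 1.7 × 2.71 = -2.02 V.
But -2.02 V < V_ov = 0.96 V, so the device is actually in triode.
In triode I_D = k_n[V_ov V_DS − ½ V_DS²] and I_D = (V_DD − V_DS)/R_D. Equating: 5.01 V_DS² − 10.63 V_DS + 2.6 = 0, giving V_DS = 0.282 V (the root below V_ov).
I_D = (2.6 − 0.282) / 2.71 = 0.855 mA.

I_D = 0.855 mA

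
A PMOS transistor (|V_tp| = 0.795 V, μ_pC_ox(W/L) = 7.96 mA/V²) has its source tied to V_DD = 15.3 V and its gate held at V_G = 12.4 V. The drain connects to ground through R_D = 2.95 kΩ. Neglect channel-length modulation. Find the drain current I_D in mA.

I_D = 5.08 mA

V_SG = V_DD − V_G = 15.3 − 12.4 = 2.9 V, so V_ov = 2.9 − 0.795 = 2.11 V.
Assume saturation: I_D = ½ k_p V_ov² = 0.5 × 7.96 × 2.11² = 17.6 mA, giving V_SD = V_DD − I_D R_D = 15.3 − 17.6 × 2.95 = -36.7 V.
But -36.7 V < V_ov = 2.11 V, so the device is actually in triode.
In triode I_D = k_p[V_ov V_SD − ½ V_SD²] and I_D = (V_DD − V_SD)/R_D. Equating: 11.7 V_SD² − 50.43 V_SD + 15.3 = 0, giving V_SD = 0.329 V (the root below V_ov).
I_D = (15.3 − 0.329) / 2.95 = 5.08 mA.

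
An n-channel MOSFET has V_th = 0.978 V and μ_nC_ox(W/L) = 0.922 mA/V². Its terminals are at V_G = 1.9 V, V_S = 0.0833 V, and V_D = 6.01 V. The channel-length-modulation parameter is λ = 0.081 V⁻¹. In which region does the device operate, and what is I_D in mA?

Saturation; I_D = 0.480 mA

V_GS = V_G − V_S = 1.9 − 0.0833 = 1.82 V; V_DS = V_D − V_S = 6.01 − 0.0833 = 5.93 V.
V_ov = V_GS − V_th = 1.82 − 0.978 = 0.839 V.
Since V_DS = 5.93 V ≥ V_ov = 0.839 V, the device is in saturation.
I_D = ½ k_n V_ov² (1 + λ V_DS) = 0.5 × 0.922 × 0.839² × (1 + 0.081 × 5.93) = 0.48 mA.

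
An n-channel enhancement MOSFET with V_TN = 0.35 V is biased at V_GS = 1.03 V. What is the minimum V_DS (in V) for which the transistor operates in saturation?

V_DS,sat = 0.680 V

The boundary between triode and saturation is V_DS = V_GS − V_TN = V_ov.
V_ov = 1.03 − 0.35 = 0.68 V.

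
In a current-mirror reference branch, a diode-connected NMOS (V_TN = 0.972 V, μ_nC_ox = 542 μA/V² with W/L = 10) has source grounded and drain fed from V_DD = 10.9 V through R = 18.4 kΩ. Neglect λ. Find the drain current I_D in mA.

I_D = 0.516 mA

With gate tied to drain, V_GS = V_DS ≥ V_GS − V_TN, so the device is in saturation.
k_n = μ_nC_ox · (W/L) = 5.42 mA/V².
KCL at the drain: ½ k_n (V_GS − V_TN)² = (V_DD − V_GS)/R.
Let x = V_GS − 0.972. Then 49.9 x² + x − 9.928 = 0, giving x = 0.436 V (positive root), so V_GS = 1.41 V.
I_D = (V_DD − V_GS)/R = (10.9 − 1.41) / 18.4 = 0.516 mA.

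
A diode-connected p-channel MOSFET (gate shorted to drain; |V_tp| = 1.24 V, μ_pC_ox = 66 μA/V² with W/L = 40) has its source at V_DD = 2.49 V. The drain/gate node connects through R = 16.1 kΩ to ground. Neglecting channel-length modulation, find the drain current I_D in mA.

I_D = 0.0640 mA

With gate tied to drain, V_SG = V_SD ≥ V_SG − |V_tp|, so the device is in saturation.
k_p = μ_pC_ox · (W/L) = 2.64 mA/V².
KCL at the drain: ½ k_p (V_SG − |V_tp|)² = (V_DD − V_SG)/R.
Let x = V_SG − 1.24. Then 21.3 x² + x − 1.25 = 0, giving x = 0.22 V (positive root), so V_SG = 1.46 V.
I_D = (V_DD − V_SG)/R = (2.49 − 1.46) / 16.1 = 0.064 mA.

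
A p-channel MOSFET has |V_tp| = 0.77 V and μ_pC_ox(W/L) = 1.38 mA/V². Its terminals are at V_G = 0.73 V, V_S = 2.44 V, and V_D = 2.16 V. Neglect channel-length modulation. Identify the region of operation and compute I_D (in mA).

V_SG = V_S − V_G = 2.44 − 0.73 = 1.71 V; V_SD = V_S − V_D = 2.44 − 2.16 = 0.28 V.
V_ov = V_SG − |V_tp| = 1.71 − 0.77 = 0.94 V.
Since V_SD = 0.28 V < V_ov = 0.94 V, the device is in the triode region.
I_D = k_p [V_ov · V_SD − ½ V_SD²] = 1.38 × [0.94 × 0.28 − 0.5 × 0.28²] = 0.309 mA.

Triode; I_D = 0.309 mA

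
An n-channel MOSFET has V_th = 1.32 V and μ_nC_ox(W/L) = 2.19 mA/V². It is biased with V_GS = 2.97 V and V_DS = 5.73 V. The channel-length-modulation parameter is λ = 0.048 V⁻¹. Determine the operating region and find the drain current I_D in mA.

Saturation; I_D = 3.80 mA

V_ov = V_GS − V_th = 2.97 − 1.32 = 1.65 V.
Since V_DS = 5.73 V ≥ V_ov = 1.65 V, the device is in saturation.
I_D = ½ k_n V_ov² (1 + λ V_DS) = 0.5 × 2.19 × 1.65² × (1 + 0.048 × 5.73) = 3.8 mA.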